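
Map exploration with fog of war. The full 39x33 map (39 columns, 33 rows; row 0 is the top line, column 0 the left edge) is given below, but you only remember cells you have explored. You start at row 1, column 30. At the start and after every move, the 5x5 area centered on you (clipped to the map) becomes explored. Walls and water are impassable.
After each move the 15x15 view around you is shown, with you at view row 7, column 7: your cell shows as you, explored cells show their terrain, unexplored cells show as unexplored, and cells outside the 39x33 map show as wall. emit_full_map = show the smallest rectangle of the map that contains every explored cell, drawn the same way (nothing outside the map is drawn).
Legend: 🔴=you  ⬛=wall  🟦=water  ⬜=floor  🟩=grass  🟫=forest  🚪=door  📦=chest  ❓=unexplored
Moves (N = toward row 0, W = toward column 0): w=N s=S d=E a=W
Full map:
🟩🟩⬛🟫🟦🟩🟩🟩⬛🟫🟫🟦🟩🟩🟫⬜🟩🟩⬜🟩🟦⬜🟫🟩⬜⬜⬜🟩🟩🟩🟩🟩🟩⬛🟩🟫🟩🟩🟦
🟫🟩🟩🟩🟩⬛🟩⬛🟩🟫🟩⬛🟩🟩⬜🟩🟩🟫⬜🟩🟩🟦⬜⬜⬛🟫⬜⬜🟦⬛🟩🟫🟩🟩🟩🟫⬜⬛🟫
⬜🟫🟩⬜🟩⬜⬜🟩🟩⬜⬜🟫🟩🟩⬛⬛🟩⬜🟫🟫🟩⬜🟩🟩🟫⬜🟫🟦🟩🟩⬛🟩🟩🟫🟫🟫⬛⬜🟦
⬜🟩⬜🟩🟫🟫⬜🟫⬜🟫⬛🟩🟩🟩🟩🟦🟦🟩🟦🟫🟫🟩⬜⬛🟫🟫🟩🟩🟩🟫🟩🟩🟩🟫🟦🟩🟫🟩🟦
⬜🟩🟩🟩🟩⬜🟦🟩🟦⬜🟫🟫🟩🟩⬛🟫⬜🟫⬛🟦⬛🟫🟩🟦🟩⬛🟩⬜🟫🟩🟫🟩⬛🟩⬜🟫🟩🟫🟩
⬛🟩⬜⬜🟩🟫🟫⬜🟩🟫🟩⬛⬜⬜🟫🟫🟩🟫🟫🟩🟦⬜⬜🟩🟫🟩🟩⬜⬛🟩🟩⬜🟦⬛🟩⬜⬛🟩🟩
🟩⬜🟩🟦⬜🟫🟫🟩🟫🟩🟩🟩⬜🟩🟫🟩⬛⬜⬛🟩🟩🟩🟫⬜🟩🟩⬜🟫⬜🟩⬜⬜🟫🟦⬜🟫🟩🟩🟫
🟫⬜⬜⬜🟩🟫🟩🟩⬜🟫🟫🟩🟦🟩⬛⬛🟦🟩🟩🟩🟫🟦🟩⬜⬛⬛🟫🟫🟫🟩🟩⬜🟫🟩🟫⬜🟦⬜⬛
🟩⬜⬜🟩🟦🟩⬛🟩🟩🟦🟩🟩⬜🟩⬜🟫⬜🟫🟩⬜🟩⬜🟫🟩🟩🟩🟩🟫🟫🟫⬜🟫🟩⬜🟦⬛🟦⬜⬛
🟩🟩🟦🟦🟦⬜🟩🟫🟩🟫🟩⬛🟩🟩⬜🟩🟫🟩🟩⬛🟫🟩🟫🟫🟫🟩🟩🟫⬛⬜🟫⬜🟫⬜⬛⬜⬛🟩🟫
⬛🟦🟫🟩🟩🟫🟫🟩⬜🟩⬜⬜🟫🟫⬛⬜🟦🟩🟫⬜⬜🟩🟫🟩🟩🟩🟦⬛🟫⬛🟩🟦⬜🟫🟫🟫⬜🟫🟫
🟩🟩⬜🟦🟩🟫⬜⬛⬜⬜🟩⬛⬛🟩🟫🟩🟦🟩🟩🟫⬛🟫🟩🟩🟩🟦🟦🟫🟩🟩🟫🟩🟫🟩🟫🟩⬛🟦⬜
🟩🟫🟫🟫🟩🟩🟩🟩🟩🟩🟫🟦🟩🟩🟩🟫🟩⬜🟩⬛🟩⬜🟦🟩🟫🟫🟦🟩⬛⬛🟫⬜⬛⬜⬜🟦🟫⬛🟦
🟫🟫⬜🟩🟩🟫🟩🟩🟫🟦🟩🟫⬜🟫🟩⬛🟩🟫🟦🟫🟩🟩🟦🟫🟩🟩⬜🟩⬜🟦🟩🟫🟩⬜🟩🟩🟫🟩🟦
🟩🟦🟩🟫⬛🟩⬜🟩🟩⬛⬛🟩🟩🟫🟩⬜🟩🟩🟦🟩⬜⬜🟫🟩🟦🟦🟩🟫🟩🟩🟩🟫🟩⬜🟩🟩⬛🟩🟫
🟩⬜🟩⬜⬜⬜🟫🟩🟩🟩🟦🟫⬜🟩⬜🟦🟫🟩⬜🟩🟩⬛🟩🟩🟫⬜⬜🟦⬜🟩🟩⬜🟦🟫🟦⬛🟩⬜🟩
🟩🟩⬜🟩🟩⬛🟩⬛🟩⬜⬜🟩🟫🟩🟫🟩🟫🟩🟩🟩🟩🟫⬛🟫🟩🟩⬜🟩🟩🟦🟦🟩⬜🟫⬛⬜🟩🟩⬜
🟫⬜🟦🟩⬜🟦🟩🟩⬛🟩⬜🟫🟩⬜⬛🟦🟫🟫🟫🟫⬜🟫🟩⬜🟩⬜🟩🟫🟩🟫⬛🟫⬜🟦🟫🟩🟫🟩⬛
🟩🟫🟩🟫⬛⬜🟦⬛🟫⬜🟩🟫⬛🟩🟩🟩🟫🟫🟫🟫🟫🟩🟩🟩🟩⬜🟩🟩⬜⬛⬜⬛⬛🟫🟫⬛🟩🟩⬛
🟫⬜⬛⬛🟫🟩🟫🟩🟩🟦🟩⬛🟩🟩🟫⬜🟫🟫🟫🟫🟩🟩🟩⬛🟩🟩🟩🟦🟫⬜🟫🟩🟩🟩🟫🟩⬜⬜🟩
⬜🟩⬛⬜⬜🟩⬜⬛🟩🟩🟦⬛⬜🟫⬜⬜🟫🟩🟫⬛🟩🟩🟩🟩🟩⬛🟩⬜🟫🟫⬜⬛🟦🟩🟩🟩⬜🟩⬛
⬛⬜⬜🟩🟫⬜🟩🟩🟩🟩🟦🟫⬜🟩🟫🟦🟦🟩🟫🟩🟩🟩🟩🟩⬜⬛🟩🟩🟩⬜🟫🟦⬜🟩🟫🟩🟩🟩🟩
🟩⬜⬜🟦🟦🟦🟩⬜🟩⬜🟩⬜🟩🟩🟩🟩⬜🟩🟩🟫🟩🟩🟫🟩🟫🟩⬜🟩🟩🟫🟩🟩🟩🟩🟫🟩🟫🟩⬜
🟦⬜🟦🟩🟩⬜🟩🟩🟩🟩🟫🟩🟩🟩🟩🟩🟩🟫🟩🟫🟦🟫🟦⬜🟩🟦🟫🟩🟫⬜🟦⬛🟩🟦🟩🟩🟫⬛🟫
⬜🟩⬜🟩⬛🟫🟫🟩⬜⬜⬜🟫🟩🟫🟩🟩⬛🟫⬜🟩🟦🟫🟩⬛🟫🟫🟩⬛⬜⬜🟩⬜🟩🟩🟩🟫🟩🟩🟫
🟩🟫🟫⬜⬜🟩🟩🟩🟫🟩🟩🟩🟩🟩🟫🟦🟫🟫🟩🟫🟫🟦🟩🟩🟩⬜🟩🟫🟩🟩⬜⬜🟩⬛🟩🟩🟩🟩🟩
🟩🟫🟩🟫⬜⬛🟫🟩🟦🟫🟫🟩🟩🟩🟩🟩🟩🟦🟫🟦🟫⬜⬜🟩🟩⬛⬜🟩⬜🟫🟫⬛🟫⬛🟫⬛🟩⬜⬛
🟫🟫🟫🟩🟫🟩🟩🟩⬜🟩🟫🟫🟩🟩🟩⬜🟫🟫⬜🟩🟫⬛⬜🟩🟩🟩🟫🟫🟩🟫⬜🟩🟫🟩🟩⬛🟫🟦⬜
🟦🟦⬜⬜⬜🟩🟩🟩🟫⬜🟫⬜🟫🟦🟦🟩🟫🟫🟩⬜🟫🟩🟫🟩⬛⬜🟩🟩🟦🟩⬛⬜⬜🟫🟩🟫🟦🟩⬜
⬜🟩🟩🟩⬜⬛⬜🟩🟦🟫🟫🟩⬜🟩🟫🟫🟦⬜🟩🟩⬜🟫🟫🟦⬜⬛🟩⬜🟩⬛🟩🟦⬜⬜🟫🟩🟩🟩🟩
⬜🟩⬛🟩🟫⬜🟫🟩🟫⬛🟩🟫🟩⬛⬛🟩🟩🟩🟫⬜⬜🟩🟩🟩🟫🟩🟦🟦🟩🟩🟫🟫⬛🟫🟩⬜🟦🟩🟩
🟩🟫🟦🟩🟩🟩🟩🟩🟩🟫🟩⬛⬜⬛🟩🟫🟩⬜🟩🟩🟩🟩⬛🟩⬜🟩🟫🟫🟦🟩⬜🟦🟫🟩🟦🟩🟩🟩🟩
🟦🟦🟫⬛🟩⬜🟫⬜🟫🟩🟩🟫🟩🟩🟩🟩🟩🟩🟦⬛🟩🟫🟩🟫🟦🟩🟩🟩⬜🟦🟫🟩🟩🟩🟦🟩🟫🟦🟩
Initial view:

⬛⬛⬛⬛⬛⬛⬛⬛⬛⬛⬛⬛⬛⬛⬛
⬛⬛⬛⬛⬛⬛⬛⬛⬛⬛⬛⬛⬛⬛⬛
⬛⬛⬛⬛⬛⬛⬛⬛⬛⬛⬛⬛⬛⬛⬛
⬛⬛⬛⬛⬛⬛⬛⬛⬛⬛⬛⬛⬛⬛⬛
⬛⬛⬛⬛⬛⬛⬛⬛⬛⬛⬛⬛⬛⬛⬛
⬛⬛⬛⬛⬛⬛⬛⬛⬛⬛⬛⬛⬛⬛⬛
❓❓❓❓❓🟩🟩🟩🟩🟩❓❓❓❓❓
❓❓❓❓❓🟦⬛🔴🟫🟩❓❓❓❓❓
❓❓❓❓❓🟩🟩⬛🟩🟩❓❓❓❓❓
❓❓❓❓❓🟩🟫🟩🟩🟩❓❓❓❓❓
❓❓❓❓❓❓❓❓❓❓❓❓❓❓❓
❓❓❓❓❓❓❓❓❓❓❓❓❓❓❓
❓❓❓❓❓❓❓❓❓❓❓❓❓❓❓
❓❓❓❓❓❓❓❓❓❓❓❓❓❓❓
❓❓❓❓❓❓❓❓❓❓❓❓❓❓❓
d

⬛⬛⬛⬛⬛⬛⬛⬛⬛⬛⬛⬛⬛⬛⬛
⬛⬛⬛⬛⬛⬛⬛⬛⬛⬛⬛⬛⬛⬛⬛
⬛⬛⬛⬛⬛⬛⬛⬛⬛⬛⬛⬛⬛⬛⬛
⬛⬛⬛⬛⬛⬛⬛⬛⬛⬛⬛⬛⬛⬛⬛
⬛⬛⬛⬛⬛⬛⬛⬛⬛⬛⬛⬛⬛⬛⬛
⬛⬛⬛⬛⬛⬛⬛⬛⬛⬛⬛⬛⬛⬛⬛
❓❓❓❓🟩🟩🟩🟩🟩⬛❓❓❓❓❓
❓❓❓❓🟦⬛🟩🔴🟩🟩❓❓❓❓❓
❓❓❓❓🟩🟩⬛🟩🟩🟫❓❓❓❓❓
❓❓❓❓🟩🟫🟩🟩🟩🟫❓❓❓❓❓
❓❓❓❓❓❓❓❓❓❓❓❓❓❓❓
❓❓❓❓❓❓❓❓❓❓❓❓❓❓❓
❓❓❓❓❓❓❓❓❓❓❓❓❓❓❓
❓❓❓❓❓❓❓❓❓❓❓❓❓❓❓
❓❓❓❓❓❓❓❓❓❓❓❓❓❓❓

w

⬛⬛⬛⬛⬛⬛⬛⬛⬛⬛⬛⬛⬛⬛⬛
⬛⬛⬛⬛⬛⬛⬛⬛⬛⬛⬛⬛⬛⬛⬛
⬛⬛⬛⬛⬛⬛⬛⬛⬛⬛⬛⬛⬛⬛⬛
⬛⬛⬛⬛⬛⬛⬛⬛⬛⬛⬛⬛⬛⬛⬛
⬛⬛⬛⬛⬛⬛⬛⬛⬛⬛⬛⬛⬛⬛⬛
⬛⬛⬛⬛⬛⬛⬛⬛⬛⬛⬛⬛⬛⬛⬛
⬛⬛⬛⬛⬛⬛⬛⬛⬛⬛⬛⬛⬛⬛⬛
❓❓❓❓🟩🟩🟩🔴🟩⬛❓❓❓❓❓
❓❓❓❓🟦⬛🟩🟫🟩🟩❓❓❓❓❓
❓❓❓❓🟩🟩⬛🟩🟩🟫❓❓❓❓❓
❓❓❓❓🟩🟫🟩🟩🟩🟫❓❓❓❓❓
❓❓❓❓❓❓❓❓❓❓❓❓❓❓❓
❓❓❓❓❓❓❓❓❓❓❓❓❓❓❓
❓❓❓❓❓❓❓❓❓❓❓❓❓❓❓
❓❓❓❓❓❓❓❓❓❓❓❓❓❓❓

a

⬛⬛⬛⬛⬛⬛⬛⬛⬛⬛⬛⬛⬛⬛⬛
⬛⬛⬛⬛⬛⬛⬛⬛⬛⬛⬛⬛⬛⬛⬛
⬛⬛⬛⬛⬛⬛⬛⬛⬛⬛⬛⬛⬛⬛⬛
⬛⬛⬛⬛⬛⬛⬛⬛⬛⬛⬛⬛⬛⬛⬛
⬛⬛⬛⬛⬛⬛⬛⬛⬛⬛⬛⬛⬛⬛⬛
⬛⬛⬛⬛⬛⬛⬛⬛⬛⬛⬛⬛⬛⬛⬛
⬛⬛⬛⬛⬛⬛⬛⬛⬛⬛⬛⬛⬛⬛⬛
❓❓❓❓❓🟩🟩🔴🟩🟩⬛❓❓❓❓
❓❓❓❓❓🟦⬛🟩🟫🟩🟩❓❓❓❓
❓❓❓❓❓🟩🟩⬛🟩🟩🟫❓❓❓❓
❓❓❓❓❓🟩🟫🟩🟩🟩🟫❓❓❓❓
❓❓❓❓❓❓❓❓❓❓❓❓❓❓❓
❓❓❓❓❓❓❓❓❓❓❓❓❓❓❓
❓❓❓❓❓❓❓❓❓❓❓❓❓❓❓
❓❓❓❓❓❓❓❓❓❓❓❓❓❓❓

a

⬛⬛⬛⬛⬛⬛⬛⬛⬛⬛⬛⬛⬛⬛⬛
⬛⬛⬛⬛⬛⬛⬛⬛⬛⬛⬛⬛⬛⬛⬛
⬛⬛⬛⬛⬛⬛⬛⬛⬛⬛⬛⬛⬛⬛⬛
⬛⬛⬛⬛⬛⬛⬛⬛⬛⬛⬛⬛⬛⬛⬛
⬛⬛⬛⬛⬛⬛⬛⬛⬛⬛⬛⬛⬛⬛⬛
⬛⬛⬛⬛⬛⬛⬛⬛⬛⬛⬛⬛⬛⬛⬛
⬛⬛⬛⬛⬛⬛⬛⬛⬛⬛⬛⬛⬛⬛⬛
❓❓❓❓❓🟩🟩🔴🟩🟩🟩⬛❓❓❓
❓❓❓❓❓⬜🟦⬛🟩🟫🟩🟩❓❓❓
❓❓❓❓❓🟦🟩🟩⬛🟩🟩🟫❓❓❓
❓❓❓❓❓❓🟩🟫🟩🟩🟩🟫❓❓❓
❓❓❓❓❓❓❓❓❓❓❓❓❓❓❓
❓❓❓❓❓❓❓❓❓❓❓❓❓❓❓
❓❓❓❓❓❓❓❓❓❓❓❓❓❓❓
❓❓❓❓❓❓❓❓❓❓❓❓❓❓❓

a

⬛⬛⬛⬛⬛⬛⬛⬛⬛⬛⬛⬛⬛⬛⬛
⬛⬛⬛⬛⬛⬛⬛⬛⬛⬛⬛⬛⬛⬛⬛
⬛⬛⬛⬛⬛⬛⬛⬛⬛⬛⬛⬛⬛⬛⬛
⬛⬛⬛⬛⬛⬛⬛⬛⬛⬛⬛⬛⬛⬛⬛
⬛⬛⬛⬛⬛⬛⬛⬛⬛⬛⬛⬛⬛⬛⬛
⬛⬛⬛⬛⬛⬛⬛⬛⬛⬛⬛⬛⬛⬛⬛
⬛⬛⬛⬛⬛⬛⬛⬛⬛⬛⬛⬛⬛⬛⬛
❓❓❓❓❓⬜🟩🔴🟩🟩🟩🟩⬛❓❓
❓❓❓❓❓⬜⬜🟦⬛🟩🟫🟩🟩❓❓
❓❓❓❓❓🟫🟦🟩🟩⬛🟩🟩🟫❓❓
❓❓❓❓❓❓❓🟩🟫🟩🟩🟩🟫❓❓
❓❓❓❓❓❓❓❓❓❓❓❓❓❓❓
❓❓❓❓❓❓❓❓❓❓❓❓❓❓❓
❓❓❓❓❓❓❓❓❓❓❓❓❓❓❓
❓❓❓❓❓❓❓❓❓❓❓❓❓❓❓

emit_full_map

⬜🟩🔴🟩🟩🟩🟩⬛
⬜⬜🟦⬛🟩🟫🟩🟩
🟫🟦🟩🟩⬛🟩🟩🟫
❓❓🟩🟫🟩🟩🟩🟫

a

⬛⬛⬛⬛⬛⬛⬛⬛⬛⬛⬛⬛⬛⬛⬛
⬛⬛⬛⬛⬛⬛⬛⬛⬛⬛⬛⬛⬛⬛⬛
⬛⬛⬛⬛⬛⬛⬛⬛⬛⬛⬛⬛⬛⬛⬛
⬛⬛⬛⬛⬛⬛⬛⬛⬛⬛⬛⬛⬛⬛⬛
⬛⬛⬛⬛⬛⬛⬛⬛⬛⬛⬛⬛⬛⬛⬛
⬛⬛⬛⬛⬛⬛⬛⬛⬛⬛⬛⬛⬛⬛⬛
⬛⬛⬛⬛⬛⬛⬛⬛⬛⬛⬛⬛⬛⬛⬛
❓❓❓❓❓⬜⬜🔴🟩🟩🟩🟩🟩⬛❓
❓❓❓❓❓🟫⬜⬜🟦⬛🟩🟫🟩🟩❓
❓❓❓❓❓⬜🟫🟦🟩🟩⬛🟩🟩🟫❓
❓❓❓❓❓❓❓❓🟩🟫🟩🟩🟩🟫❓
❓❓❓❓❓❓❓❓❓❓❓❓❓❓❓
❓❓❓❓❓❓❓❓❓❓❓❓❓❓❓
❓❓❓❓❓❓❓❓❓❓❓❓❓❓❓
❓❓❓❓❓❓❓❓❓❓❓❓❓❓❓

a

⬛⬛⬛⬛⬛⬛⬛⬛⬛⬛⬛⬛⬛⬛⬛
⬛⬛⬛⬛⬛⬛⬛⬛⬛⬛⬛⬛⬛⬛⬛
⬛⬛⬛⬛⬛⬛⬛⬛⬛⬛⬛⬛⬛⬛⬛
⬛⬛⬛⬛⬛⬛⬛⬛⬛⬛⬛⬛⬛⬛⬛
⬛⬛⬛⬛⬛⬛⬛⬛⬛⬛⬛⬛⬛⬛⬛
⬛⬛⬛⬛⬛⬛⬛⬛⬛⬛⬛⬛⬛⬛⬛
⬛⬛⬛⬛⬛⬛⬛⬛⬛⬛⬛⬛⬛⬛⬛
❓❓❓❓❓⬜⬜🔴🟩🟩🟩🟩🟩🟩⬛
❓❓❓❓❓⬛🟫⬜⬜🟦⬛🟩🟫🟩🟩
❓❓❓❓❓🟫⬜🟫🟦🟩🟩⬛🟩🟩🟫
❓❓❓❓❓❓❓❓❓🟩🟫🟩🟩🟩🟫
❓❓❓❓❓❓❓❓❓❓❓❓❓❓❓
❓❓❓❓❓❓❓❓❓❓❓❓❓❓❓
❓❓❓❓❓❓❓❓❓❓❓❓❓❓❓
❓❓❓❓❓❓❓❓❓❓❓❓❓❓❓

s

⬛⬛⬛⬛⬛⬛⬛⬛⬛⬛⬛⬛⬛⬛⬛
⬛⬛⬛⬛⬛⬛⬛⬛⬛⬛⬛⬛⬛⬛⬛
⬛⬛⬛⬛⬛⬛⬛⬛⬛⬛⬛⬛⬛⬛⬛
⬛⬛⬛⬛⬛⬛⬛⬛⬛⬛⬛⬛⬛⬛⬛
⬛⬛⬛⬛⬛⬛⬛⬛⬛⬛⬛⬛⬛⬛⬛
⬛⬛⬛⬛⬛⬛⬛⬛⬛⬛⬛⬛⬛⬛⬛
❓❓❓❓❓⬜⬜⬜🟩🟩🟩🟩🟩🟩⬛
❓❓❓❓❓⬛🟫🔴⬜🟦⬛🟩🟫🟩🟩
❓❓❓❓❓🟫⬜🟫🟦🟩🟩⬛🟩🟩🟫
❓❓❓❓❓🟫🟫🟩🟩🟩🟫🟩🟩🟩🟫
❓❓❓❓❓❓❓❓❓❓❓❓❓❓❓
❓❓❓❓❓❓❓❓❓❓❓❓❓❓❓
❓❓❓❓❓❓❓❓❓❓❓❓❓❓❓
❓❓❓❓❓❓❓❓❓❓❓❓❓❓❓
❓❓❓❓❓❓❓❓❓❓❓❓❓❓❓

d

⬛⬛⬛⬛⬛⬛⬛⬛⬛⬛⬛⬛⬛⬛⬛
⬛⬛⬛⬛⬛⬛⬛⬛⬛⬛⬛⬛⬛⬛⬛
⬛⬛⬛⬛⬛⬛⬛⬛⬛⬛⬛⬛⬛⬛⬛
⬛⬛⬛⬛⬛⬛⬛⬛⬛⬛⬛⬛⬛⬛⬛
⬛⬛⬛⬛⬛⬛⬛⬛⬛⬛⬛⬛⬛⬛⬛
⬛⬛⬛⬛⬛⬛⬛⬛⬛⬛⬛⬛⬛⬛⬛
❓❓❓❓⬜⬜⬜🟩🟩🟩🟩🟩🟩⬛❓
❓❓❓❓⬛🟫⬜🔴🟦⬛🟩🟫🟩🟩❓
❓❓❓❓🟫⬜🟫🟦🟩🟩⬛🟩🟩🟫❓
❓❓❓❓🟫🟫🟩🟩🟩🟫🟩🟩🟩🟫❓
❓❓❓❓❓❓❓❓❓❓❓❓❓❓❓
❓❓❓❓❓❓❓❓❓❓❓❓❓❓❓
❓❓❓❓❓❓❓❓❓❓❓❓❓❓❓
❓❓❓❓❓❓❓❓❓❓❓❓❓❓❓
❓❓❓❓❓❓❓❓❓❓❓❓❓❓❓

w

⬛⬛⬛⬛⬛⬛⬛⬛⬛⬛⬛⬛⬛⬛⬛
⬛⬛⬛⬛⬛⬛⬛⬛⬛⬛⬛⬛⬛⬛⬛
⬛⬛⬛⬛⬛⬛⬛⬛⬛⬛⬛⬛⬛⬛⬛
⬛⬛⬛⬛⬛⬛⬛⬛⬛⬛⬛⬛⬛⬛⬛
⬛⬛⬛⬛⬛⬛⬛⬛⬛⬛⬛⬛⬛⬛⬛
⬛⬛⬛⬛⬛⬛⬛⬛⬛⬛⬛⬛⬛⬛⬛
⬛⬛⬛⬛⬛⬛⬛⬛⬛⬛⬛⬛⬛⬛⬛
❓❓❓❓⬜⬜⬜🔴🟩🟩🟩🟩🟩⬛❓
❓❓❓❓⬛🟫⬜⬜🟦⬛🟩🟫🟩🟩❓
❓❓❓❓🟫⬜🟫🟦🟩🟩⬛🟩🟩🟫❓
❓❓❓❓🟫🟫🟩🟩🟩🟫🟩🟩🟩🟫❓
❓❓❓❓❓❓❓❓❓❓❓❓❓❓❓
❓❓❓❓❓❓❓❓❓❓❓❓❓❓❓
❓❓❓❓❓❓❓❓❓❓❓❓❓❓❓
❓❓❓❓❓❓❓❓❓❓❓❓❓❓❓

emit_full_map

⬜⬜⬜🔴🟩🟩🟩🟩🟩⬛
⬛🟫⬜⬜🟦⬛🟩🟫🟩🟩
🟫⬜🟫🟦🟩🟩⬛🟩🟩🟫
🟫🟫🟩🟩🟩🟫🟩🟩🟩🟫

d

⬛⬛⬛⬛⬛⬛⬛⬛⬛⬛⬛⬛⬛⬛⬛
⬛⬛⬛⬛⬛⬛⬛⬛⬛⬛⬛⬛⬛⬛⬛
⬛⬛⬛⬛⬛⬛⬛⬛⬛⬛⬛⬛⬛⬛⬛
⬛⬛⬛⬛⬛⬛⬛⬛⬛⬛⬛⬛⬛⬛⬛
⬛⬛⬛⬛⬛⬛⬛⬛⬛⬛⬛⬛⬛⬛⬛
⬛⬛⬛⬛⬛⬛⬛⬛⬛⬛⬛⬛⬛⬛⬛
⬛⬛⬛⬛⬛⬛⬛⬛⬛⬛⬛⬛⬛⬛⬛
❓❓❓⬜⬜⬜🟩🔴🟩🟩🟩🟩⬛❓❓
❓❓❓⬛🟫⬜⬜🟦⬛🟩🟫🟩🟩❓❓
❓❓❓🟫⬜🟫🟦🟩🟩⬛🟩🟩🟫❓❓
❓❓❓🟫🟫🟩🟩🟩🟫🟩🟩🟩🟫❓❓
❓❓❓❓❓❓❓❓❓❓❓❓❓❓❓
❓❓❓❓❓❓❓❓❓❓❓❓❓❓❓
❓❓❓❓❓❓❓❓❓❓❓❓❓❓❓
❓❓❓❓❓❓❓❓❓❓❓❓❓❓❓

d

⬛⬛⬛⬛⬛⬛⬛⬛⬛⬛⬛⬛⬛⬛⬛
⬛⬛⬛⬛⬛⬛⬛⬛⬛⬛⬛⬛⬛⬛⬛
⬛⬛⬛⬛⬛⬛⬛⬛⬛⬛⬛⬛⬛⬛⬛
⬛⬛⬛⬛⬛⬛⬛⬛⬛⬛⬛⬛⬛⬛⬛
⬛⬛⬛⬛⬛⬛⬛⬛⬛⬛⬛⬛⬛⬛⬛
⬛⬛⬛⬛⬛⬛⬛⬛⬛⬛⬛⬛⬛⬛⬛
⬛⬛⬛⬛⬛⬛⬛⬛⬛⬛⬛⬛⬛⬛⬛
❓❓⬜⬜⬜🟩🟩🔴🟩🟩🟩⬛❓❓❓
❓❓⬛🟫⬜⬜🟦⬛🟩🟫🟩🟩❓❓❓
❓❓🟫⬜🟫🟦🟩🟩⬛🟩🟩🟫❓❓❓
❓❓🟫🟫🟩🟩🟩🟫🟩🟩🟩🟫❓❓❓
❓❓❓❓❓❓❓❓❓❓❓❓❓❓❓
❓❓❓❓❓❓❓❓❓❓❓❓❓❓❓
❓❓❓❓❓❓❓❓❓❓❓❓❓❓❓
❓❓❓❓❓❓❓❓❓❓❓❓❓❓❓

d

⬛⬛⬛⬛⬛⬛⬛⬛⬛⬛⬛⬛⬛⬛⬛
⬛⬛⬛⬛⬛⬛⬛⬛⬛⬛⬛⬛⬛⬛⬛
⬛⬛⬛⬛⬛⬛⬛⬛⬛⬛⬛⬛⬛⬛⬛
⬛⬛⬛⬛⬛⬛⬛⬛⬛⬛⬛⬛⬛⬛⬛
⬛⬛⬛⬛⬛⬛⬛⬛⬛⬛⬛⬛⬛⬛⬛
⬛⬛⬛⬛⬛⬛⬛⬛⬛⬛⬛⬛⬛⬛⬛
⬛⬛⬛⬛⬛⬛⬛⬛⬛⬛⬛⬛⬛⬛⬛
❓⬜⬜⬜🟩🟩🟩🔴🟩🟩⬛❓❓❓❓
❓⬛🟫⬜⬜🟦⬛🟩🟫🟩🟩❓❓❓❓
❓🟫⬜🟫🟦🟩🟩⬛🟩🟩🟫❓❓❓❓
❓🟫🟫🟩🟩🟩🟫🟩🟩🟩🟫❓❓❓❓
❓❓❓❓❓❓❓❓❓❓❓❓❓❓❓
❓❓❓❓❓❓❓❓❓❓❓❓❓❓❓
❓❓❓❓❓❓❓❓❓❓❓❓❓❓❓
❓❓❓❓❓❓❓❓❓❓❓❓❓❓❓

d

⬛⬛⬛⬛⬛⬛⬛⬛⬛⬛⬛⬛⬛⬛⬛
⬛⬛⬛⬛⬛⬛⬛⬛⬛⬛⬛⬛⬛⬛⬛
⬛⬛⬛⬛⬛⬛⬛⬛⬛⬛⬛⬛⬛⬛⬛
⬛⬛⬛⬛⬛⬛⬛⬛⬛⬛⬛⬛⬛⬛⬛
⬛⬛⬛⬛⬛⬛⬛⬛⬛⬛⬛⬛⬛⬛⬛
⬛⬛⬛⬛⬛⬛⬛⬛⬛⬛⬛⬛⬛⬛⬛
⬛⬛⬛⬛⬛⬛⬛⬛⬛⬛⬛⬛⬛⬛⬛
⬜⬜⬜🟩🟩🟩🟩🔴🟩⬛❓❓❓❓❓
⬛🟫⬜⬜🟦⬛🟩🟫🟩🟩❓❓❓❓❓
🟫⬜🟫🟦🟩🟩⬛🟩🟩🟫❓❓❓❓❓
🟫🟫🟩🟩🟩🟫🟩🟩🟩🟫❓❓❓❓❓
❓❓❓❓❓❓❓❓❓❓❓❓❓❓❓
❓❓❓❓❓❓❓❓❓❓❓❓❓❓❓
❓❓❓❓❓❓❓❓❓❓❓❓❓❓❓
❓❓❓❓❓❓❓❓❓❓❓❓❓❓❓

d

⬛⬛⬛⬛⬛⬛⬛⬛⬛⬛⬛⬛⬛⬛⬛
⬛⬛⬛⬛⬛⬛⬛⬛⬛⬛⬛⬛⬛⬛⬛
⬛⬛⬛⬛⬛⬛⬛⬛⬛⬛⬛⬛⬛⬛⬛
⬛⬛⬛⬛⬛⬛⬛⬛⬛⬛⬛⬛⬛⬛⬛
⬛⬛⬛⬛⬛⬛⬛⬛⬛⬛⬛⬛⬛⬛⬛
⬛⬛⬛⬛⬛⬛⬛⬛⬛⬛⬛⬛⬛⬛⬛
⬛⬛⬛⬛⬛⬛⬛⬛⬛⬛⬛⬛⬛⬛⬛
⬜⬜🟩🟩🟩🟩🟩🔴⬛🟩❓❓❓❓⬛
🟫⬜⬜🟦⬛🟩🟫🟩🟩🟩❓❓❓❓⬛
⬜🟫🟦🟩🟩⬛🟩🟩🟫🟫❓❓❓❓⬛
🟫🟩🟩🟩🟫🟩🟩🟩🟫❓❓❓❓❓⬛
❓❓❓❓❓❓❓❓❓❓❓❓❓❓⬛
❓❓❓❓❓❓❓❓❓❓❓❓❓❓⬛
❓❓❓❓❓❓❓❓❓❓❓❓❓❓⬛
❓❓❓❓❓❓❓❓❓❓❓❓❓❓⬛

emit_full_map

⬜⬜⬜🟩🟩🟩🟩🟩🔴⬛🟩
⬛🟫⬜⬜🟦⬛🟩🟫🟩🟩🟩
🟫⬜🟫🟦🟩🟩⬛🟩🟩🟫🟫
🟫🟫🟩🟩🟩🟫🟩🟩🟩🟫❓


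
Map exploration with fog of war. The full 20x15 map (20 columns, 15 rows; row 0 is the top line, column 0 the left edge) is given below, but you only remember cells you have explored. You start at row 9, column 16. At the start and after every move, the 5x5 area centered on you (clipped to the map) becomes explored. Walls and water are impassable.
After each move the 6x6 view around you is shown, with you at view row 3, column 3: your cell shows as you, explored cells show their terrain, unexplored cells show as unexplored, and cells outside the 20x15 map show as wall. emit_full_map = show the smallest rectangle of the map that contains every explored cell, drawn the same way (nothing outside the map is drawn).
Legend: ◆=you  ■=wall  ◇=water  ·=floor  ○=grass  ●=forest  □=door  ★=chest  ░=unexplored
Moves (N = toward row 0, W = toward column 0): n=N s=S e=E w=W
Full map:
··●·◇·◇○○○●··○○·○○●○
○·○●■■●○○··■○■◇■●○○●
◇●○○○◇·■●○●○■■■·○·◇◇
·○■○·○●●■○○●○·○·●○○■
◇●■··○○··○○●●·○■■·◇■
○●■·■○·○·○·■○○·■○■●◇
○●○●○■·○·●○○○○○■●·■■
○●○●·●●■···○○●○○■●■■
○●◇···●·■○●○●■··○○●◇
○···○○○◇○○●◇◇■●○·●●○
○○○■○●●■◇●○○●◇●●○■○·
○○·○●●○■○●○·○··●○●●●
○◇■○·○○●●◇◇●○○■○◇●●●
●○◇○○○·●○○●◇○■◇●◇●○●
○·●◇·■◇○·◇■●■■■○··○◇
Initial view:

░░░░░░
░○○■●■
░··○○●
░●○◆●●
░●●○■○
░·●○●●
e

░░░░░░
○○■●■■
··○○●◇
●○·◆●○
●●○■○·
·●○●●●

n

░░░░░░
░■●·■■
○○■●■■
··○◆●◇
●○·●●○
●●○■○·

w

░░░░░░
░○■●·■
░○○■●■
░··◆○●
░●○·●●
░●●○■○

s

░○■●·■
░○○■●■
░··○○●
░●○◆●●
░●●○■○
░·●○●●

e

○■●·■■
○○■●■■
··○○●◇
●○·◆●○
●●○■○·
·●○●●●

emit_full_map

○■●·■■
○○■●■■
··○○●◇
●○·◆●○
●●○■○·
·●○●●●

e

■●·■■■
○■●■■■
·○○●◇■
○·●◆○■
●○■○·■
●○●●●■

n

░░░░░■
■●·■■■
○■●■■■
·○○◆◇■
○·●●○■
●○■○·■

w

░░░░░░
○■●·■■
○○■●■■
··○◆●◇
●○·●●○
●●○■○·

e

░░░░░■
■●·■■■
○■●■■■
·○○◆◇■
○·●●○■
●○■○·■

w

░░░░░░
○■●·■■
○○■●■■
··○◆●◇
●○·●●○
●●○■○·


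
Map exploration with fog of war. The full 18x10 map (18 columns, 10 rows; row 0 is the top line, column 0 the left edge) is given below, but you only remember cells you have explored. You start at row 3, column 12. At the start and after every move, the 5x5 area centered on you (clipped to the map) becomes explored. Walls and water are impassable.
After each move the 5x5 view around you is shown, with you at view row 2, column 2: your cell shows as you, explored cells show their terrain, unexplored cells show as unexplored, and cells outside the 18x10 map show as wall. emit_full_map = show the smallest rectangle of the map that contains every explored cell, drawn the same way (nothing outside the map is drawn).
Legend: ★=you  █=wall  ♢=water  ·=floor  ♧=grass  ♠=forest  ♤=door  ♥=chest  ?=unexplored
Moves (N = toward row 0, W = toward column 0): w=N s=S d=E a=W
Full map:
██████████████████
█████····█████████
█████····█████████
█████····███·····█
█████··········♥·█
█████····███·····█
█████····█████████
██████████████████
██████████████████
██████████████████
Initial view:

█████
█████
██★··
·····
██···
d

█████
█████
█·★··
····♥
█····

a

█████
█████
██★··
·····
██···

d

█████
█████
█·★··
····♥
█····

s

█████
█····
··★·♥
█····
█████

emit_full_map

██████
██████
██····
···★·♥
██····
?█████

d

█████
·····
··★♥·
·····
█████

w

█████
█████
··★··
···♥·
·····

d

█████
█████
··★·█
··♥·█
····█

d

█████
█████
··★██
·♥·██
···██

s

█████
···██
·♥★██
···██
█████

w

█████
█████
··★██
·♥·██
···██

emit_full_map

████████
████████
██····★█
·····♥·█
██·····█
?███████

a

█████
█████
··★·█
··♥·█
····█


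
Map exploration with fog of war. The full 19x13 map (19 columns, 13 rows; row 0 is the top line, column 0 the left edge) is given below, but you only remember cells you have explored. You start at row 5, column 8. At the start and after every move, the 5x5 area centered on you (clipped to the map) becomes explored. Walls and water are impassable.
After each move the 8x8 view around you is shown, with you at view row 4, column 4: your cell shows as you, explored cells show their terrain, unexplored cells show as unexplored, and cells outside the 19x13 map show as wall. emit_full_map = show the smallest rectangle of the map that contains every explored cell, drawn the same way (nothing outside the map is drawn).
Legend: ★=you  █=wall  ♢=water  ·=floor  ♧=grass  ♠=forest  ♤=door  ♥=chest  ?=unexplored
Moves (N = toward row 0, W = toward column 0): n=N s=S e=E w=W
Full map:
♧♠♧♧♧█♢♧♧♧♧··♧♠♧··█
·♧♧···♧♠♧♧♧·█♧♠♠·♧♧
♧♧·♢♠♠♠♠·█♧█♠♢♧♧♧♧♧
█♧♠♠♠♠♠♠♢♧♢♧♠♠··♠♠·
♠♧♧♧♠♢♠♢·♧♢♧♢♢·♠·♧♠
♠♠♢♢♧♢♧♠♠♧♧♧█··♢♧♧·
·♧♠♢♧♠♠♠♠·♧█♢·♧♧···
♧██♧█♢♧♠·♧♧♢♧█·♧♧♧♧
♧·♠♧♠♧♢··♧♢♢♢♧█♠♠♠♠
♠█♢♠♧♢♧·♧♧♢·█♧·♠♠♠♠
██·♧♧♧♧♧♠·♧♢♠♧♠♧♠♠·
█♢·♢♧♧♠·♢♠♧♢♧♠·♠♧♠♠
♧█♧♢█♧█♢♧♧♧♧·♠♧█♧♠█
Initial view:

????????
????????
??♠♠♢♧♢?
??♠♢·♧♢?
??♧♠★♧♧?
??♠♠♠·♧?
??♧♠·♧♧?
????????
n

????????
????????
??♠♠·█♧?
??♠♠♢♧♢?
??♠♢★♧♢?
??♧♠♠♧♧?
??♠♠♠·♧?
??♧♠·♧♧?

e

????????
????????
?♠♠·█♧█?
?♠♠♢♧♢♧?
?♠♢·★♢♧?
?♧♠♠♧♧♧?
?♠♠♠·♧█?
?♧♠·♧♧??

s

????????
?♠♠·█♧█?
?♠♠♢♧♢♧?
?♠♢·♧♢♧?
?♧♠♠★♧♧?
?♠♠♠·♧█?
?♧♠·♧♧♢?
????????

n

????????
????????
?♠♠·█♧█?
?♠♠♢♧♢♧?
?♠♢·★♢♧?
?♧♠♠♧♧♧?
?♠♠♠·♧█?
?♧♠·♧♧♢?

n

████████
????????
??♠♧♧♧·?
?♠♠·█♧█?
?♠♠♢★♢♧?
?♠♢·♧♢♧?
?♧♠♠♧♧♧?
?♠♠♠·♧█?

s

????????
??♠♧♧♧·?
?♠♠·█♧█?
?♠♠♢♧♢♧?
?♠♢·★♢♧?
?♧♠♠♧♧♧?
?♠♠♠·♧█?
?♧♠·♧♧♢?

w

????????
???♠♧♧♧·
??♠♠·█♧█
??♠♠♢♧♢♧
??♠♢★♧♢♧
??♧♠♠♧♧♧
??♠♠♠·♧█
??♧♠·♧♧♢

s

???♠♧♧♧·
??♠♠·█♧█
??♠♠♢♧♢♧
??♠♢·♧♢♧
??♧♠★♧♧♧
??♠♠♠·♧█
??♧♠·♧♧♢
????????

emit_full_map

?♠♧♧♧·
♠♠·█♧█
♠♠♢♧♢♧
♠♢·♧♢♧
♧♠★♧♧♧
♠♠♠·♧█
♧♠·♧♧♢


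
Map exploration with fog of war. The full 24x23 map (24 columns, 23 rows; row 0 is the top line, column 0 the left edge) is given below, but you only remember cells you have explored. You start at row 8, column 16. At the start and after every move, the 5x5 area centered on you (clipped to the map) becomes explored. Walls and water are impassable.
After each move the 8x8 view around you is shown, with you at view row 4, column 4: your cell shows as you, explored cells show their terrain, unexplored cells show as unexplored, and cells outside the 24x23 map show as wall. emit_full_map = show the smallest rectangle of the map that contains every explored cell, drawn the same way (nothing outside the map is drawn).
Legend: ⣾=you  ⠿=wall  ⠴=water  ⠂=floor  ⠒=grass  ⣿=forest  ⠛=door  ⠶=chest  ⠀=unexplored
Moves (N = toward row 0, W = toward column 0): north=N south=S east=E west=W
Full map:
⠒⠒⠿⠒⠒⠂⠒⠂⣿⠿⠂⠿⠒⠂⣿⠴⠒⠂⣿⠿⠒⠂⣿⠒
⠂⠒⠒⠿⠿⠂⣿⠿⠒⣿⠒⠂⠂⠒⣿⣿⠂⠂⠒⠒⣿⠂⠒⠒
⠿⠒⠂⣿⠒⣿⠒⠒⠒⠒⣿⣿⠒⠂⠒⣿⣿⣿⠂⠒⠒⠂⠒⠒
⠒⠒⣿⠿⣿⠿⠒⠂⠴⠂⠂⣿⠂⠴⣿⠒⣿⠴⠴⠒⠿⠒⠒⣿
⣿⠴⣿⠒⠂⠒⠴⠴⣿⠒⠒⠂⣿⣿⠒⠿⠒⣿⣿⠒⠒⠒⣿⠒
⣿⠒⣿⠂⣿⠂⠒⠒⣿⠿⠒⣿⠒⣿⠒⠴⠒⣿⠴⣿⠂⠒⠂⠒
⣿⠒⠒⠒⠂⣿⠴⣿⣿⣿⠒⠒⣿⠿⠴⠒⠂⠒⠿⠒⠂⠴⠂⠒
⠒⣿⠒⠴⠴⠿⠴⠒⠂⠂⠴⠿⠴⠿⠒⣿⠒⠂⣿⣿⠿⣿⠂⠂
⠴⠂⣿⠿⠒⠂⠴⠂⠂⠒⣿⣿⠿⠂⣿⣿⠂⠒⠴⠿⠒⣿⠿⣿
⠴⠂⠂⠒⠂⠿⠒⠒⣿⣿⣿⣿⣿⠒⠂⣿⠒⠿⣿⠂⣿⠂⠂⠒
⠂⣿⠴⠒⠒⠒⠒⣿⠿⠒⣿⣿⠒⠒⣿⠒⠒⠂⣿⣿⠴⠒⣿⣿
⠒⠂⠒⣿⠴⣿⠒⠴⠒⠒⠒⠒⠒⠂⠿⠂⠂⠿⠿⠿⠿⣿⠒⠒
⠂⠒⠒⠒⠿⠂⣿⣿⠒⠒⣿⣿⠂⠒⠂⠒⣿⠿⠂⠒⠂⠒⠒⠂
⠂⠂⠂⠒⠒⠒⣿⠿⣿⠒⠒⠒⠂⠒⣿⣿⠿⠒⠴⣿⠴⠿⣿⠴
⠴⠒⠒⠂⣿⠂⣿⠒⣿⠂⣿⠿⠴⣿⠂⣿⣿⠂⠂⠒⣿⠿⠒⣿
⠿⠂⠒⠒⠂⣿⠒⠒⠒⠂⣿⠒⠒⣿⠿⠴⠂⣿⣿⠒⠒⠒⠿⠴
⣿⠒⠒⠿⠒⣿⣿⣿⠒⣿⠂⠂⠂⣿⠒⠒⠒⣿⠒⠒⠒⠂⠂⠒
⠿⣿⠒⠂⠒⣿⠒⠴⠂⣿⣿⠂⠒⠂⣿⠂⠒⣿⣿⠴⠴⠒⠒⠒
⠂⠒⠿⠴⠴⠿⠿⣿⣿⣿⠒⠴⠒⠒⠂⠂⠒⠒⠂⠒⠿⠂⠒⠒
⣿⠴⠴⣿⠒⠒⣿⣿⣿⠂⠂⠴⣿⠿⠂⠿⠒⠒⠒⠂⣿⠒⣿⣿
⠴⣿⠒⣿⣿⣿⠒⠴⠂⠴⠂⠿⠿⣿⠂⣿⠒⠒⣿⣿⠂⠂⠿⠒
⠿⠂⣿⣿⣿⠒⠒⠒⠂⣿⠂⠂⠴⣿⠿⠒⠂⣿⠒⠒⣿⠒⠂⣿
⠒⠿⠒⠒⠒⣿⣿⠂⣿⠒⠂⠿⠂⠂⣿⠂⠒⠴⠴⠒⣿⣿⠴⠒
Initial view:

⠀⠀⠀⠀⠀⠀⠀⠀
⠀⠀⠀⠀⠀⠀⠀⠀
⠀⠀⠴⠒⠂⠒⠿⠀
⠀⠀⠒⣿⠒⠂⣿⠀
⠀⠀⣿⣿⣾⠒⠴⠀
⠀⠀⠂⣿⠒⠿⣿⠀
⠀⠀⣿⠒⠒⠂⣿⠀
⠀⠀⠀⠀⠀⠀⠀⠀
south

⠀⠀⠀⠀⠀⠀⠀⠀
⠀⠀⠴⠒⠂⠒⠿⠀
⠀⠀⠒⣿⠒⠂⣿⠀
⠀⠀⣿⣿⠂⠒⠴⠀
⠀⠀⠂⣿⣾⠿⣿⠀
⠀⠀⣿⠒⠒⠂⣿⠀
⠀⠀⠿⠂⠂⠿⠿⠀
⠀⠀⠀⠀⠀⠀⠀⠀

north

⠀⠀⠀⠀⠀⠀⠀⠀
⠀⠀⠀⠀⠀⠀⠀⠀
⠀⠀⠴⠒⠂⠒⠿⠀
⠀⠀⠒⣿⠒⠂⣿⠀
⠀⠀⣿⣿⣾⠒⠴⠀
⠀⠀⠂⣿⠒⠿⣿⠀
⠀⠀⣿⠒⠒⠂⣿⠀
⠀⠀⠿⠂⠂⠿⠿⠀

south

⠀⠀⠀⠀⠀⠀⠀⠀
⠀⠀⠴⠒⠂⠒⠿⠀
⠀⠀⠒⣿⠒⠂⣿⠀
⠀⠀⣿⣿⠂⠒⠴⠀
⠀⠀⠂⣿⣾⠿⣿⠀
⠀⠀⣿⠒⠒⠂⣿⠀
⠀⠀⠿⠂⠂⠿⠿⠀
⠀⠀⠀⠀⠀⠀⠀⠀

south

⠀⠀⠴⠒⠂⠒⠿⠀
⠀⠀⠒⣿⠒⠂⣿⠀
⠀⠀⣿⣿⠂⠒⠴⠀
⠀⠀⠂⣿⠒⠿⣿⠀
⠀⠀⣿⠒⣾⠂⣿⠀
⠀⠀⠿⠂⠂⠿⠿⠀
⠀⠀⠂⠒⣿⠿⠂⠀
⠀⠀⠀⠀⠀⠀⠀⠀

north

⠀⠀⠀⠀⠀⠀⠀⠀
⠀⠀⠴⠒⠂⠒⠿⠀
⠀⠀⠒⣿⠒⠂⣿⠀
⠀⠀⣿⣿⠂⠒⠴⠀
⠀⠀⠂⣿⣾⠿⣿⠀
⠀⠀⣿⠒⠒⠂⣿⠀
⠀⠀⠿⠂⠂⠿⠿⠀
⠀⠀⠂⠒⣿⠿⠂⠀

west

⠀⠀⠀⠀⠀⠀⠀⠀
⠀⠀⠀⠴⠒⠂⠒⠿
⠀⠀⠿⠒⣿⠒⠂⣿
⠀⠀⠂⣿⣿⠂⠒⠴
⠀⠀⠒⠂⣾⠒⠿⣿
⠀⠀⠒⣿⠒⠒⠂⣿
⠀⠀⠂⠿⠂⠂⠿⠿
⠀⠀⠀⠂⠒⣿⠿⠂

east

⠀⠀⠀⠀⠀⠀⠀⠀
⠀⠀⠴⠒⠂⠒⠿⠀
⠀⠿⠒⣿⠒⠂⣿⠀
⠀⠂⣿⣿⠂⠒⠴⠀
⠀⠒⠂⣿⣾⠿⣿⠀
⠀⠒⣿⠒⠒⠂⣿⠀
⠀⠂⠿⠂⠂⠿⠿⠀
⠀⠀⠂⠒⣿⠿⠂⠀

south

⠀⠀⠴⠒⠂⠒⠿⠀
⠀⠿⠒⣿⠒⠂⣿⠀
⠀⠂⣿⣿⠂⠒⠴⠀
⠀⠒⠂⣿⠒⠿⣿⠀
⠀⠒⣿⠒⣾⠂⣿⠀
⠀⠂⠿⠂⠂⠿⠿⠀
⠀⠀⠂⠒⣿⠿⠂⠀
⠀⠀⠀⠀⠀⠀⠀⠀

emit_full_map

⠀⠴⠒⠂⠒⠿
⠿⠒⣿⠒⠂⣿
⠂⣿⣿⠂⠒⠴
⠒⠂⣿⠒⠿⣿
⠒⣿⠒⣾⠂⣿
⠂⠿⠂⠂⠿⠿
⠀⠂⠒⣿⠿⠂

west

⠀⠀⠀⠴⠒⠂⠒⠿
⠀⠀⠿⠒⣿⠒⠂⣿
⠀⠀⠂⣿⣿⠂⠒⠴
⠀⠀⠒⠂⣿⠒⠿⣿
⠀⠀⠒⣿⣾⠒⠂⣿
⠀⠀⠂⠿⠂⠂⠿⠿
⠀⠀⠒⠂⠒⣿⠿⠂
⠀⠀⠀⠀⠀⠀⠀⠀

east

⠀⠀⠴⠒⠂⠒⠿⠀
⠀⠿⠒⣿⠒⠂⣿⠀
⠀⠂⣿⣿⠂⠒⠴⠀
⠀⠒⠂⣿⠒⠿⣿⠀
⠀⠒⣿⠒⣾⠂⣿⠀
⠀⠂⠿⠂⠂⠿⠿⠀
⠀⠒⠂⠒⣿⠿⠂⠀
⠀⠀⠀⠀⠀⠀⠀⠀

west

⠀⠀⠀⠴⠒⠂⠒⠿
⠀⠀⠿⠒⣿⠒⠂⣿
⠀⠀⠂⣿⣿⠂⠒⠴
⠀⠀⠒⠂⣿⠒⠿⣿
⠀⠀⠒⣿⣾⠒⠂⣿
⠀⠀⠂⠿⠂⠂⠿⠿
⠀⠀⠒⠂⠒⣿⠿⠂
⠀⠀⠀⠀⠀⠀⠀⠀

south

⠀⠀⠿⠒⣿⠒⠂⣿
⠀⠀⠂⣿⣿⠂⠒⠴
⠀⠀⠒⠂⣿⠒⠿⣿
⠀⠀⠒⣿⠒⠒⠂⣿
⠀⠀⠂⠿⣾⠂⠿⠿
⠀⠀⠒⠂⠒⣿⠿⠂
⠀⠀⠒⣿⣿⠿⠒⠀
⠀⠀⠀⠀⠀⠀⠀⠀

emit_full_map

⠀⠴⠒⠂⠒⠿
⠿⠒⣿⠒⠂⣿
⠂⣿⣿⠂⠒⠴
⠒⠂⣿⠒⠿⣿
⠒⣿⠒⠒⠂⣿
⠂⠿⣾⠂⠿⠿
⠒⠂⠒⣿⠿⠂
⠒⣿⣿⠿⠒⠀

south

⠀⠀⠂⣿⣿⠂⠒⠴
⠀⠀⠒⠂⣿⠒⠿⣿
⠀⠀⠒⣿⠒⠒⠂⣿
⠀⠀⠂⠿⠂⠂⠿⠿
⠀⠀⠒⠂⣾⣿⠿⠂
⠀⠀⠒⣿⣿⠿⠒⠀
⠀⠀⣿⠂⣿⣿⠂⠀
⠀⠀⠀⠀⠀⠀⠀⠀

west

⠀⠀⠀⠂⣿⣿⠂⠒
⠀⠀⠀⠒⠂⣿⠒⠿
⠀⠀⠒⠒⣿⠒⠒⠂
⠀⠀⠒⠂⠿⠂⠂⠿
⠀⠀⠂⠒⣾⠒⣿⠿
⠀⠀⠂⠒⣿⣿⠿⠒
⠀⠀⠴⣿⠂⣿⣿⠂
⠀⠀⠀⠀⠀⠀⠀⠀

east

⠀⠀⠂⣿⣿⠂⠒⠴
⠀⠀⠒⠂⣿⠒⠿⣿
⠀⠒⠒⣿⠒⠒⠂⣿
⠀⠒⠂⠿⠂⠂⠿⠿
⠀⠂⠒⠂⣾⣿⠿⠂
⠀⠂⠒⣿⣿⠿⠒⠀
⠀⠴⣿⠂⣿⣿⠂⠀
⠀⠀⠀⠀⠀⠀⠀⠀

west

⠀⠀⠀⠂⣿⣿⠂⠒
⠀⠀⠀⠒⠂⣿⠒⠿
⠀⠀⠒⠒⣿⠒⠒⠂
⠀⠀⠒⠂⠿⠂⠂⠿
⠀⠀⠂⠒⣾⠒⣿⠿
⠀⠀⠂⠒⣿⣿⠿⠒
⠀⠀⠴⣿⠂⣿⣿⠂
⠀⠀⠀⠀⠀⠀⠀⠀

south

⠀⠀⠀⠒⠂⣿⠒⠿
⠀⠀⠒⠒⣿⠒⠒⠂
⠀⠀⠒⠂⠿⠂⠂⠿
⠀⠀⠂⠒⠂⠒⣿⠿
⠀⠀⠂⠒⣾⣿⠿⠒
⠀⠀⠴⣿⠂⣿⣿⠂
⠀⠀⠒⣿⠿⠴⠂⠀
⠀⠀⠀⠀⠀⠀⠀⠀

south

⠀⠀⠒⠒⣿⠒⠒⠂
⠀⠀⠒⠂⠿⠂⠂⠿
⠀⠀⠂⠒⠂⠒⣿⠿
⠀⠀⠂⠒⣿⣿⠿⠒
⠀⠀⠴⣿⣾⣿⣿⠂
⠀⠀⠒⣿⠿⠴⠂⠀
⠀⠀⠂⣿⠒⠒⠒⠀
⠀⠀⠀⠀⠀⠀⠀⠀

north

⠀⠀⠀⠒⠂⣿⠒⠿
⠀⠀⠒⠒⣿⠒⠒⠂
⠀⠀⠒⠂⠿⠂⠂⠿
⠀⠀⠂⠒⠂⠒⣿⠿
⠀⠀⠂⠒⣾⣿⠿⠒
⠀⠀⠴⣿⠂⣿⣿⠂
⠀⠀⠒⣿⠿⠴⠂⠀
⠀⠀⠂⣿⠒⠒⠒⠀

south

⠀⠀⠒⠒⣿⠒⠒⠂
⠀⠀⠒⠂⠿⠂⠂⠿
⠀⠀⠂⠒⠂⠒⣿⠿
⠀⠀⠂⠒⣿⣿⠿⠒
⠀⠀⠴⣿⣾⣿⣿⠂
⠀⠀⠒⣿⠿⠴⠂⠀
⠀⠀⠂⣿⠒⠒⠒⠀
⠀⠀⠀⠀⠀⠀⠀⠀

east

⠀⠒⠒⣿⠒⠒⠂⣿
⠀⠒⠂⠿⠂⠂⠿⠿
⠀⠂⠒⠂⠒⣿⠿⠂
⠀⠂⠒⣿⣿⠿⠒⠀
⠀⠴⣿⠂⣾⣿⠂⠀
⠀⠒⣿⠿⠴⠂⣿⠀
⠀⠂⣿⠒⠒⠒⣿⠀
⠀⠀⠀⠀⠀⠀⠀⠀

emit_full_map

⠀⠀⠴⠒⠂⠒⠿
⠀⠿⠒⣿⠒⠂⣿
⠀⠂⣿⣿⠂⠒⠴
⠀⠒⠂⣿⠒⠿⣿
⠒⠒⣿⠒⠒⠂⣿
⠒⠂⠿⠂⠂⠿⠿
⠂⠒⠂⠒⣿⠿⠂
⠂⠒⣿⣿⠿⠒⠀
⠴⣿⠂⣾⣿⠂⠀
⠒⣿⠿⠴⠂⣿⠀
⠂⣿⠒⠒⠒⣿⠀

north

⠀⠀⠒⠂⣿⠒⠿⣿
⠀⠒⠒⣿⠒⠒⠂⣿
⠀⠒⠂⠿⠂⠂⠿⠿
⠀⠂⠒⠂⠒⣿⠿⠂
⠀⠂⠒⣿⣾⠿⠒⠀
⠀⠴⣿⠂⣿⣿⠂⠀
⠀⠒⣿⠿⠴⠂⣿⠀
⠀⠂⣿⠒⠒⠒⣿⠀

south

⠀⠒⠒⣿⠒⠒⠂⣿
⠀⠒⠂⠿⠂⠂⠿⠿
⠀⠂⠒⠂⠒⣿⠿⠂
⠀⠂⠒⣿⣿⠿⠒⠀
⠀⠴⣿⠂⣾⣿⠂⠀
⠀⠒⣿⠿⠴⠂⣿⠀
⠀⠂⣿⠒⠒⠒⣿⠀
⠀⠀⠀⠀⠀⠀⠀⠀

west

⠀⠀⠒⠒⣿⠒⠒⠂
⠀⠀⠒⠂⠿⠂⠂⠿
⠀⠀⠂⠒⠂⠒⣿⠿
⠀⠀⠂⠒⣿⣿⠿⠒
⠀⠀⠴⣿⣾⣿⣿⠂
⠀⠀⠒⣿⠿⠴⠂⣿
⠀⠀⠂⣿⠒⠒⠒⣿
⠀⠀⠀⠀⠀⠀⠀⠀

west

⠀⠀⠀⠒⠒⣿⠒⠒
⠀⠀⠀⠒⠂⠿⠂⠂
⠀⠀⣿⠂⠒⠂⠒⣿
⠀⠀⠒⠂⠒⣿⣿⠿
⠀⠀⠿⠴⣾⠂⣿⣿
⠀⠀⠒⠒⣿⠿⠴⠂
⠀⠀⠂⠂⣿⠒⠒⠒
⠀⠀⠀⠀⠀⠀⠀⠀

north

⠀⠀⠀⠀⠒⠂⣿⠒
⠀⠀⠀⠒⠒⣿⠒⠒
⠀⠀⠒⠒⠂⠿⠂⠂
⠀⠀⣿⠂⠒⠂⠒⣿
⠀⠀⠒⠂⣾⣿⣿⠿
⠀⠀⠿⠴⣿⠂⣿⣿
⠀⠀⠒⠒⣿⠿⠴⠂
⠀⠀⠂⠂⣿⠒⠒⠒

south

⠀⠀⠀⠒⠒⣿⠒⠒
⠀⠀⠒⠒⠂⠿⠂⠂
⠀⠀⣿⠂⠒⠂⠒⣿
⠀⠀⠒⠂⠒⣿⣿⠿
⠀⠀⠿⠴⣾⠂⣿⣿
⠀⠀⠒⠒⣿⠿⠴⠂
⠀⠀⠂⠂⣿⠒⠒⠒
⠀⠀⠀⠀⠀⠀⠀⠀

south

⠀⠀⠒⠒⠂⠿⠂⠂
⠀⠀⣿⠂⠒⠂⠒⣿
⠀⠀⠒⠂⠒⣿⣿⠿
⠀⠀⠿⠴⣿⠂⣿⣿
⠀⠀⠒⠒⣾⠿⠴⠂
⠀⠀⠂⠂⣿⠒⠒⠒
⠀⠀⠂⠒⠂⣿⠂⠀
⠀⠀⠀⠀⠀⠀⠀⠀

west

⠀⠀⠀⠒⠒⠂⠿⠂
⠀⠀⠀⣿⠂⠒⠂⠒
⠀⠀⠒⠒⠂⠒⣿⣿
⠀⠀⣿⠿⠴⣿⠂⣿
⠀⠀⣿⠒⣾⣿⠿⠴
⠀⠀⠂⠂⠂⣿⠒⠒
⠀⠀⣿⠂⠒⠂⣿⠂
⠀⠀⠀⠀⠀⠀⠀⠀

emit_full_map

⠀⠀⠀⠀⠴⠒⠂⠒⠿
⠀⠀⠀⠿⠒⣿⠒⠂⣿
⠀⠀⠀⠂⣿⣿⠂⠒⠴
⠀⠀⠀⠒⠂⣿⠒⠿⣿
⠀⠀⠒⠒⣿⠒⠒⠂⣿
⠀⠒⠒⠂⠿⠂⠂⠿⠿
⠀⣿⠂⠒⠂⠒⣿⠿⠂
⠒⠒⠂⠒⣿⣿⠿⠒⠀
⣿⠿⠴⣿⠂⣿⣿⠂⠀
⣿⠒⣾⣿⠿⠴⠂⣿⠀
⠂⠂⠂⣿⠒⠒⠒⣿⠀
⣿⠂⠒⠂⣿⠂⠀⠀⠀

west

⠀⠀⠀⠀⠒⠒⠂⠿
⠀⠀⠀⠀⣿⠂⠒⠂
⠀⠀⠒⠒⠒⠂⠒⣿
⠀⠀⠂⣿⠿⠴⣿⠂
⠀⠀⠂⣿⣾⠒⣿⠿
⠀⠀⣿⠂⠂⠂⣿⠒
⠀⠀⣿⣿⠂⠒⠂⣿
⠀⠀⠀⠀⠀⠀⠀⠀

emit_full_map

⠀⠀⠀⠀⠀⠴⠒⠂⠒⠿
⠀⠀⠀⠀⠿⠒⣿⠒⠂⣿
⠀⠀⠀⠀⠂⣿⣿⠂⠒⠴
⠀⠀⠀⠀⠒⠂⣿⠒⠿⣿
⠀⠀⠀⠒⠒⣿⠒⠒⠂⣿
⠀⠀⠒⠒⠂⠿⠂⠂⠿⠿
⠀⠀⣿⠂⠒⠂⠒⣿⠿⠂
⠒⠒⠒⠂⠒⣿⣿⠿⠒⠀
⠂⣿⠿⠴⣿⠂⣿⣿⠂⠀
⠂⣿⣾⠒⣿⠿⠴⠂⣿⠀
⣿⠂⠂⠂⣿⠒⠒⠒⣿⠀
⣿⣿⠂⠒⠂⣿⠂⠀⠀⠀


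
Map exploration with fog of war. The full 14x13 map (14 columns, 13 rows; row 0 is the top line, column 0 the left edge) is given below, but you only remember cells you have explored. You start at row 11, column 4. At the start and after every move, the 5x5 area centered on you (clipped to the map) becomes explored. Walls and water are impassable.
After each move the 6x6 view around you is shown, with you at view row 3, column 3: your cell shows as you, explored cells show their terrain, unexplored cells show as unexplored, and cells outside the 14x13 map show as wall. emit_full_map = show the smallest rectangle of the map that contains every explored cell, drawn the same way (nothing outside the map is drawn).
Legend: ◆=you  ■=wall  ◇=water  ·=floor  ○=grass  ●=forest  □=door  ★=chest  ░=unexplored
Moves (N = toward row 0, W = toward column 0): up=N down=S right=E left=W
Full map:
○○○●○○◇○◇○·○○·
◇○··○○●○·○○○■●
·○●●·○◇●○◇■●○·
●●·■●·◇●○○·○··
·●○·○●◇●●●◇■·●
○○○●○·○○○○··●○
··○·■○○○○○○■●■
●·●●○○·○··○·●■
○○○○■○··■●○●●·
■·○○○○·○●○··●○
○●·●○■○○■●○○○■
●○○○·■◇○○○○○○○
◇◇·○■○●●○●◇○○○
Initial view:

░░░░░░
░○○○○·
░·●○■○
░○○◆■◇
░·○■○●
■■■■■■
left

░░░░░░
░·○○○○
░●·●○■
░○○◆·■
░◇·○■○
■■■■■■

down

░·○○○○
░●·●○■
░○○○·■
░◇·◆■○
■■■■■■
■■■■■■

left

■░·○○○
■○●·●○
■●○○○·
■◇◇◆○■
■■■■■■
■■■■■■

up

■░░░░░
■■·○○○
■○●·●○
■●○◆○·
■◇◇·○■
■■■■■■

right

░░░░░░
■·○○○○
○●·●○■
●○○◆·■
◇◇·○■○
■■■■■■

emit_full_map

■·○○○○·
○●·●○■○
●○○◆·■◇
◇◇·○■○●

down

■·○○○○
○●·●○■
●○○○·■
◇◇·◆■○
■■■■■■
■■■■■■

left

■■·○○○
■○●·●○
■●○○○·
■◇◇◆○■
■■■■■■
■■■■■■

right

■·○○○○
○●·●○■
●○○○·■
◇◇·◆■○
■■■■■■
■■■■■■

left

■■·○○○
■○●·●○
■●○○○·
■◇◇◆○■
■■■■■■
■■■■■■

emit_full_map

■·○○○○·
○●·●○■○
●○○○·■◇
◇◇◆○■○●


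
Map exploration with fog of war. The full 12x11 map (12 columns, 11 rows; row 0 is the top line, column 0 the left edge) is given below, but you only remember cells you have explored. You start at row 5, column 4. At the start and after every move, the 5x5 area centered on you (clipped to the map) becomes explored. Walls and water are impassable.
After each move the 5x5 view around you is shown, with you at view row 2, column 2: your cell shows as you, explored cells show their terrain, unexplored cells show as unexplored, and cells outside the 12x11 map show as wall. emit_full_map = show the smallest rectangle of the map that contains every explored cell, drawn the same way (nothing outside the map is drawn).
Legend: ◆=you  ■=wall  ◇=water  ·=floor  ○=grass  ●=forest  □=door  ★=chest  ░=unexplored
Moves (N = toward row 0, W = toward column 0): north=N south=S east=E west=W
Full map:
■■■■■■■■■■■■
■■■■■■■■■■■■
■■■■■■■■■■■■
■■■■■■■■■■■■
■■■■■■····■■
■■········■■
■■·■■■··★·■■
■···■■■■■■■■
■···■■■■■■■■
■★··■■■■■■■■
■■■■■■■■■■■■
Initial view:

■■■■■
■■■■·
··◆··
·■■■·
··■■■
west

■■■■■
■■■■■
■·◆··
■·■■■
···■■

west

■■■■■
■■■■■
■■◆··
■■·■■
■···■

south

■■■■■
■■···
■■◆■■
■···■
■···■

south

■■···
■■·■■
■·◆·■
■···■
■★··■

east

■····
■·■■■
··◆■■
···■■
★··■■

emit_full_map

■■■■■■■
■■■■■■·
■■·····
■■·■■■·
■··◆■■■
■···■■░
■★··■■░

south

■·■■■
···■■
··◆■■
★··■■
■■■■■

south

···■■
···■■
★·◆■■
■■■■■
■■■■■

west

■···■
■···■
■★◆·■
■■■■■
■■■■■

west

■■···
■■···
■■◆··
■■■■■
■■■■■

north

■■■·■
■■···
■■◆··
■■★··
■■■■■

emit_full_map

■■■■■■■
■■■■■■·
■■·····
■■·■■■·
■···■■■
■◆··■■░
■★··■■░
■■■■■■░
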